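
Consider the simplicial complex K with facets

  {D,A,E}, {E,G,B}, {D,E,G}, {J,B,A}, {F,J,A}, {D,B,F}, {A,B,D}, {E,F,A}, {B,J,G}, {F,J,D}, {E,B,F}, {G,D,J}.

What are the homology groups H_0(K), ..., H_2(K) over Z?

Order the vertices as A < B < D < E < F < G < J. Listing each simplex with vertices in this order, K has dimension 2 with simplices:

  0-simplices (7): A, B, D, E, F, G, J
  1-simplices (18): AB, AD, AE, AF, AJ, BD, BE, BF, BG, BJ, DE, DF, DG, DJ, EF, EG, FJ, GJ
  2-simplices (12): ABD, ABJ, ADE, AEF, AFJ, BDF, BEF, BEG, BGJ, DEG, DFJ, DGJ

so the chain groups are C_0 ≅ Z^7, C_1 ≅ Z^18, C_2 ≅ Z^12.

∂_1: C_1 → C_0 sends each edge [p,q] (with p < q) to q − p.
This gives a 7×18 integer matrix of rank 6; reducing to Smith normal form yields diagonal entries (1,1,1,1,1,1).

Boundary ∂_2: C_2 → C_1 sends each 2-simplex [p,q,r] to [q,r] − [p,r] + [p,q]. For instance
  ∂DEG = EG − DG + DE,
  ∂DGJ = GJ − DJ + DG.
As a 18×12 matrix over Z this has rank 12, with invariant factors (1,1,1,1,1,1,1,1,1,1,1,2).

Reading off H_k = ker ∂_k / im ∂_{k+1}:

  H_0: rank C_0 − rank ∂_1 = 7 − 6 = 1, and the invariant factors of ∂_1 are all 1, so H_0 = Z.
  H_1: rank ker ∂_1 − rank ∂_2 = (18 − 6) − 12 = 0, and ∂_2 has invariant factor 2 > 1, so H_1 = Z/2Z.
  H_2: rank ker ∂_2 − rank ∂_3 = (12 − 12) − 0 = 0, and there is no ∂_3, so H_2 = 0.

H_0 ≅ Z,  H_1 ≅ Z/2Z,  H_2 = 0.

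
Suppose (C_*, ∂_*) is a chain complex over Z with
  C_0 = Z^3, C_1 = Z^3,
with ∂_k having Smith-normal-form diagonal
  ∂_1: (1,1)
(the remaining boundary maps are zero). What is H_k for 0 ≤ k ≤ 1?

H_0 ≅ Z,  H_1 ≅ Z.

H_0: b_0 = 3 − 0 − 2 = 1; torsion from ∂_1 factors > 1: none. So H_0 ≅ Z.
H_1: b_1 = 3 − 2 − 0 = 1; torsion from ∂_2 factors > 1: none. So H_1 ≅ Z.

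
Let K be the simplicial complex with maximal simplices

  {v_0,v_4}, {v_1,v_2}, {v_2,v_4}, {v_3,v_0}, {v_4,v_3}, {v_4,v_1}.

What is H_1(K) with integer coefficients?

H_1 = Z^2.

Fix the vertex order v_0 < v_1 < v_2 < v_3 < v_4 and write every simplex with vertices in increasing order. Then dim K = 1 and the simplices of K are:

  0-simplices (5): [v_0], [v_1], [v_2], [v_3], [v_4]
  1-simplices (6): [v_0,v_3], [v_0,v_4], [v_1,v_2], [v_1,v_4], [v_2,v_4], [v_3,v_4]

Hence C_0 ≅ Z^5, C_1 ≅ Z^6.

The boundary map ∂_1: C_1 → C_0 maps an edge to its endpoints' difference, ∂[p,q] = q − p.
As a 5×6 matrix over Z this has rank 4, with invariant factors (1,1,1,1).

Computing H_k = (kernel of ∂_k) / (image of ∂_{k+1}):

  H_1: rank ker ∂_1 − rank ∂_2 = (6 − 4) − 0 = 2, and there is no ∂_2, so H_1 = Z^2.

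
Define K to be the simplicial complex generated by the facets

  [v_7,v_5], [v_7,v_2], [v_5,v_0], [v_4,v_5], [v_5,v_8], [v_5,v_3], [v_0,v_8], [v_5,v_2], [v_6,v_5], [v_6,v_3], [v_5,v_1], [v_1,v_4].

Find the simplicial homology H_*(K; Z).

H_0 ≅ Z,  H_1 ≅ Z^4.

Order the vertices as v_0 < v_1 < v_2 < v_3 < v_4 < v_5 < v_6 < v_7 < v_8. Listing each simplex with vertices in this order, K has dimension 1 with simplices:

  0-simplices (9): [v_0], [v_1], [v_2], [v_3], [v_4], [v_5], [v_6], [v_7], [v_8]
  1-simplices (12): [v_0,v_5], [v_0,v_8], [v_1,v_4], [v_1,v_5], [v_2,v_5], [v_2,v_7], [v_3,v_5], [v_3,v_6], [v_4,v_5], [v_5,v_6], [v_5,v_7], [v_5,v_8]

so the chain groups are C_0 ≅ Z^9, C_1 ≅ Z^12.

The boundary map ∂_1: C_1 → C_0 maps an edge to its endpoints' difference, ∂[p,q] = q − p. For instance
  ∂[v_5,v_8] = [v_8] − [v_5].
As a 9×12 matrix over Z this has rank 8, with invariant factors (1,1,1,1,1,1,1,1).

From H_k ≅ ker(∂_k) / im(∂_{k+1}) we obtain:

  H_0: rank C_0 − rank ∂_1 = 9 − 8 = 1, and the invariant factors of ∂_1 are all 1, so H_0 ≅ Z.
  H_1: rank ker ∂_1 − rank ∂_2 = (12 − 8) − 0 = 4, and there is no ∂_2, so H_1 ≅ Z^4.

(K is a triangulation of a wedge of 4 circles.)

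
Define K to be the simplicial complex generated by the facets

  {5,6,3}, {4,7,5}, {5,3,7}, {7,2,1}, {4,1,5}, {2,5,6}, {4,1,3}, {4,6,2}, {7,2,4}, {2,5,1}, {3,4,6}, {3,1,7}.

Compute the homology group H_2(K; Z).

H_2 = 0.

K has 7 vertices, 18 edges, 12 triangles.
rank ∂_2 = 12, rank ∂_3 = 0 ⇒ b_2 = 12 − 12 − 0 = 0. So H_2 ≅ 0.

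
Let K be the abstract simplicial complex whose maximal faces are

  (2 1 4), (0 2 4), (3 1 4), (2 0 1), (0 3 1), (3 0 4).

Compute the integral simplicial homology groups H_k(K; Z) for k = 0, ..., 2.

H_0 = Z,  H_1 = 0,  H_2 = Z.

K has 5 vertices, 9 edges, 6 triangles.
rank ∂_0 = 0, rank ∂_1 = 4 ⇒ b_0 = 5 − 0 − 4 = 1; all invariant factors of ∂_1 are 1 so no torsion. So H_0 = Z.
rank ∂_1 = 4, rank ∂_2 = 5 ⇒ b_1 = 9 − 4 − 5 = 0; all invariant factors of ∂_2 are 1 so no torsion. So H_1 = 0.
rank ∂_2 = 5, rank ∂_3 = 0 ⇒ b_2 = 6 − 5 − 0 = 1. So H_2 = Z.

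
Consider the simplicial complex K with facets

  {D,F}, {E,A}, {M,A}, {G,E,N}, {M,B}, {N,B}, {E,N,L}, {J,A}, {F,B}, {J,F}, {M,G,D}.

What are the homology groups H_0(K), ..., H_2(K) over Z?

H_0 ≅ Z,  H_1 ≅ Z^4,  H_2 = 0.

Order the vertices as A < B < D < E < F < G < J < L < M < N. Listing each simplex with vertices in this order, K has dimension 2 with simplices:

  0-simplices (10): A, B, D, E, F, G, J, L, M, N
  1-simplices (16): AE, AJ, AM, BF, BM, BN, DF, DG, DM, EG, EL, EN, FJ, GM, GN, LN
  2-simplices (3): DGM, EGN, ELN

so the chain groups are C_0 ≅ Z^10, C_1 ≅ Z^16, C_2 ≅ Z^3.

∂_1: C_1 → C_0 maps an edge to its endpoints' difference, ∂[p,q] = q − p. For instance
  ∂AE = E − A.
The 10×16 boundary matrix has rank 9 and Smith normal form diag(1,1,1,1,1,1,1,1,1).

∂_2: C_2 → C_1 acts by ∂[p,q,r] = [q,r] − [p,r] + [p,q]. For instance
  ∂EGN = GN − EN + EG,
  ∂DGM = GM − DM + DG.
The resulting 16×3 matrix has rank 3, and its Smith normal form has invariant factors (1,1,1).

From H_k ≅ ker(∂_k) / im(∂_{k+1}) we obtain:

  H_0: rank C_0 − rank ∂_1 = 10 − 9 = 1, and the invariant factors of ∂_1 are all 1, so H_0 = Z.
  H_1: rank ker ∂_1 − rank ∂_2 = (16 − 9) − 3 = 4, and the invariant factors of ∂_2 are all 1, so H_1 = Z^4.
  H_2: rank ker ∂_2 − rank ∂_3 = (3 − 3) − 0 = 0, and there is no ∂_3, so H_2 = 0.

As a check, the Euler characteristic is 10 − 16 + 3 = -3, which agrees with 1 − 4 + 0 = -3.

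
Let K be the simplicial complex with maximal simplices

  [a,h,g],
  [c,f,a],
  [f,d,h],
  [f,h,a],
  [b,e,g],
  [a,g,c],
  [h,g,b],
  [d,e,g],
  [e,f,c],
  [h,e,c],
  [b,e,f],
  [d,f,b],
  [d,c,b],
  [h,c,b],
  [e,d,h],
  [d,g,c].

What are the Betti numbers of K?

K has 8 vertices, 24 edges, 16 triangles.
rank ∂_0 = 0, rank ∂_1 = 7 ⇒ b_0 = 8 − 0 − 7 = 1; all invariant factors of ∂_1 are 1 so no torsion. So H_0 = Z.
rank ∂_1 = 7, rank ∂_2 = 15 ⇒ b_1 = 24 − 7 − 15 = 2; all invariant factors of ∂_2 are 1 so no torsion. So H_1 = Z^2.
rank ∂_2 = 15, rank ∂_3 = 0 ⇒ b_2 = 16 − 15 − 0 = 1. So H_2 = Z.

b_0 = 1, b_1 = 2, b_2 = 1.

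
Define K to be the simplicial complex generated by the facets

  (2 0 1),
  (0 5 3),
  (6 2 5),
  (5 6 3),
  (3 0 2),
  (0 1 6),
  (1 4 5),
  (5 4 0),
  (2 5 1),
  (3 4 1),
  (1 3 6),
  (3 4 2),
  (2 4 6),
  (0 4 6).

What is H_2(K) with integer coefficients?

H_2 = Z.

We work with the vertex ordering 0 < 1 < 2 < 3 < 4 < 5 < 6. The simplices of K, each written with vertices in increasing order, are:

  0-simplices (7): [0], [1], [2], [3], [4], [5], [6]
  1-simplices (21): [0,1], [0,2], [0,3], [0,4], [0,5], [0,6], [1,2], [1,3], [1,4], [1,5], [1,6], [2,3], [2,4], [2,5], [2,6], [3,4], [3,5], [3,6], [4,5], [4,6], [5,6]
  2-simplices (14): [0,1,2], [0,1,6], [0,2,3], [0,3,5], [0,4,5], [0,4,6], [1,2,5], [1,3,4], [1,3,6], [1,4,5], [2,3,4], [2,4,6], [2,5,6], [3,5,6]

Hence C_0 ≅ Z^7, C_1 ≅ Z^21, C_2 ≅ Z^14.

The boundary map ∂_1: C_1 → C_0 maps an edge to its endpoints' difference, ∂[p,q] = q − p. For instance
  ∂[4,6] = [6] − [4].
This gives a 7×21 integer matrix of rank 6; reducing to Smith normal form yields diagonal entries (1,1,1,1,1,1).

The boundary map ∂_2: C_2 → C_1 maps a triangle to the signed sum of its edges. For instance
  ∂[1,2,5] = [2,5] − [1,5] + [1,2],
  ∂[0,2,3] = [2,3] − [0,3] + [0,2].
This gives a 21×14 integer matrix of rank 13; reducing to Smith normal form yields diagonal entries (1,1,1,1,1,1,1,1,1,1,1,1,1).

Computing H_k = (kernel of ∂_k) / (image of ∂_{k+1}):

  H_2: rank ker ∂_2 − rank ∂_3 = (14 − 13) − 0 = 1, and there is no ∂_3, so H_2 = Z.

(K is a triangulation of the torus T^2.)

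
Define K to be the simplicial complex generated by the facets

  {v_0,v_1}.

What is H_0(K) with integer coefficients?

H_0 ≅ Z.

Fix the vertex order v_0 < v_1 and write every simplex with vertices in increasing order. Then dim K = 1 and the simplices of K are:

  0-simplices (2): [v_0], [v_1]
  1-simplices (1): [v_0,v_1]

so the chain groups are C_0 ≅ Z^2, C_1 ≅ Z^1.

The boundary map ∂_1: C_1 → C_0 is given by ∂[p,q] = [q] − [p]. For instance
  ∂[v_0,v_1] = [v_1] − [v_0].
This gives a 2×1 integer matrix of rank 1; reducing to Smith normal form yields diagonal entries (1).

From H_k ≅ ker(∂_k) / im(∂_{k+1}) we obtain:

  H_0: rank C_0 − rank ∂_1 = 2 − 1 = 1, and the invariant factors of ∂_1 are all 1, so H_0 = Z.

(K is a triangulation of the 1-simplex.)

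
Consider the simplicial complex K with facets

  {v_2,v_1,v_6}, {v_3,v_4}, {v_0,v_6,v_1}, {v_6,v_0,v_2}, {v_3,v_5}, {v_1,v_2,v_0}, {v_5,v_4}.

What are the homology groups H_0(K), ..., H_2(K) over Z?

We work with the vertex ordering v_0 < v_1 < v_2 < v_3 < v_4 < v_5 < v_6. The simplices of K, each written with vertices in increasing order, are:

  0-simplices (7): [v_0], [v_1], [v_2], [v_3], [v_4], [v_5], [v_6]
  1-simplices (9): [v_0,v_1], [v_0,v_2], [v_0,v_6], [v_1,v_2], [v_1,v_6], [v_2,v_6], [v_3,v_4], [v_3,v_5], [v_4,v_5]
  2-simplices (4): [v_0,v_1,v_2], [v_0,v_1,v_6], [v_0,v_2,v_6], [v_1,v_2,v_6]

giving chain groups C_0 ≅ Z^7, C_1 ≅ Z^9, C_2 ≅ Z^4.

∂_1: C_1 → C_0 maps an edge to its endpoints' difference, ∂[p,q] = q − p.
The resulting 7×9 matrix has rank 5, and its Smith normal form has invariant factors (1,1,1,1,1).

Boundary ∂_2: C_2 → C_1 maps a triangle to the signed sum of its edges. For instance
  ∂[v_1,v_2,v_6] = [v_2,v_6] − [v_1,v_6] + [v_1,v_2],
  ∂[v_0,v_1,v_2] = [v_1,v_2] − [v_0,v_2] + [v_0,v_1].
The 9×4 boundary matrix has rank 3 and Smith normal form diag(1,1,1).

From H_k ≅ ker(∂_k) / im(∂_{k+1}) we obtain:

  H_0: rank C_0 − rank ∂_1 = 7 − 5 = 2, and the invariant factors of ∂_1 are all 1, so H_0 = Z^2.
  H_1: rank ker ∂_1 − rank ∂_2 = (9 − 5) − 3 = 1, and the invariant factors of ∂_2 are all 1, so H_1 = Z.
  H_2: rank ker ∂_2 − rank ∂_3 = (4 − 3) − 0 = 1, and there is no ∂_3, so H_2 = Z.

As a check, the Euler characteristic is 7 − 9 + 4 = 2, which agrees with 2 − 1 + 1 = 2.

H_0 = Z^2,  H_1 = Z,  H_2 = Z.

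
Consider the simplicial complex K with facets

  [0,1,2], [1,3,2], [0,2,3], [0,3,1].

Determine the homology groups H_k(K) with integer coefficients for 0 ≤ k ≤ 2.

Fix the vertex order 0 < 1 < 2 < 3 and write every simplex with vertices in increasing order. Then dim K = 2 and the simplices of K are:

  0-simplices (4): [0], [1], [2], [3]
  1-simplices (6): [0,1], [0,2], [0,3], [1,2], [1,3], [2,3]
  2-simplices (4): [0,1,2], [0,1,3], [0,2,3], [1,2,3]

giving chain groups C_0 ≅ Z^4, C_1 ≅ Z^6, C_2 ≅ Z^4.

Boundary ∂_1: C_1 → C_0 is given by ∂[p,q] = [q] − [p].
The 4×6 boundary matrix has rank 3 and Smith normal form diag(1,1,1).

Boundary ∂_2: C_2 → C_1 sends each 2-simplex [p,q,r] to [q,r] − [p,r] + [p,q]. For instance
  ∂[0,1,3] = [1,3] − [0,3] + [0,1],
  ∂[1,2,3] = [2,3] − [1,3] + [1,2].
This gives a 6×4 integer matrix of rank 3; reducing to Smith normal form yields diagonal entries (1,1,1).

Computing H_k = (kernel of ∂_k) / (image of ∂_{k+1}):

  H_0: rank C_0 − rank ∂_1 = 4 − 3 = 1, and the invariant factors of ∂_1 are all 1, so H_0 = Z.
  H_1: rank ker ∂_1 − rank ∂_2 = (6 − 3) − 3 = 0, and the invariant factors of ∂_2 are all 1, so H_1 = 0.
  H_2: rank ker ∂_2 − rank ∂_3 = (4 − 3) − 0 = 1, and there is no ∂_3, so H_2 = Z.

As a check, the Euler characteristic is 4 − 6 + 4 = 2, which agrees with 1 − 0 + 1 = 2.

H_0 ≅ Z,  H_1 = 0,  H_2 ≅ Z.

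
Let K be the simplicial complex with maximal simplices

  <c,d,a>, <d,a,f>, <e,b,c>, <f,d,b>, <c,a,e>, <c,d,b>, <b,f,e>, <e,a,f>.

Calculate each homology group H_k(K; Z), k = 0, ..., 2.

H_0 = Z,  H_1 = 0,  H_2 = Z.

Take the total order a < b < c < d < e < f on the vertex set. Then K (dimension 2) consists of the simplices:

  0-simplices (6): a, b, c, d, e, f
  1-simplices (12): ac, ad, ae, af, bc, bd, be, bf, cd, ce, df, ef
  2-simplices (8): acd, ace, adf, aef, bcd, bce, bdf, bef

giving chain groups C_0 ≅ Z^6, C_1 ≅ Z^12, C_2 ≅ Z^8.

The boundary map ∂_1: C_1 → C_0 sends each edge [p,q] (with p < q) to q − p. For instance
  ∂bd = d − b.
This gives a 6×12 integer matrix of rank 5; reducing to Smith normal form yields diagonal entries (1,1,1,1,1).

The boundary map ∂_2: C_2 → C_1 acts by ∂[p,q,r] = [q,r] − [p,r] + [p,q]. For instance
  ∂bce = ce − be + bc,
  ∂adf = df − af + ad.
This gives a 12×8 integer matrix of rank 7; reducing to Smith normal form yields diagonal entries (1,1,1,1,1,1,1).

Computing H_k = (kernel of ∂_k) / (image of ∂_{k+1}):

  H_0: rank C_0 − rank ∂_1 = 6 − 5 = 1, and the invariant factors of ∂_1 are all 1, so H_0 = Z.
  H_1: rank ker ∂_1 − rank ∂_2 = (12 − 5) − 7 = 0, and the invariant factors of ∂_2 are all 1, so H_1 = 0.
  H_2: rank ker ∂_2 − rank ∂_3 = (8 − 7) − 0 = 1, and there is no ∂_3, so H_2 = Z.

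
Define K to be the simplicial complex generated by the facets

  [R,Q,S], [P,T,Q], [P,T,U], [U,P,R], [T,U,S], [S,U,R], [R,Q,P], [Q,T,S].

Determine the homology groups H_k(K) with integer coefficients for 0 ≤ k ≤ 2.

H_0 ≅ Z,  H_1 = 0,  H_2 ≅ Z.

Take the total order P < Q < R < S < T < U on the vertex set. Then K (dimension 2) consists of the simplices:

  0-simplices (6): P, Q, R, S, T, U
  1-simplices (12): PQ, PR, PT, PU, QR, QS, QT, RS, RU, ST, SU, TU
  2-simplices (8): PQR, PQT, PRU, PTU, QRS, QST, RSU, STU

giving chain groups C_0 ≅ Z^6, C_1 ≅ Z^12, C_2 ≅ Z^8.

Boundary ∂_1: C_1 → C_0 is given by ∂[p,q] = [q] − [p]. For instance
  ∂RS = S − R.
This gives a 6×12 integer matrix of rank 5; reducing to Smith normal form yields diagonal entries (1,1,1,1,1).

∂_2: C_2 → C_1 acts by ∂[p,q,r] = [q,r] − [p,r] + [p,q]. For instance
  ∂RSU = SU − RU + RS,
  ∂PQR = QR − PR + PQ.
As a 12×8 matrix over Z this has rank 7, with invariant factors (1,1,1,1,1,1,1).

Computing H_k = (kernel of ∂_k) / (image of ∂_{k+1}):

  H_0: rank C_0 − rank ∂_1 = 6 − 5 = 1, and the invariant factors of ∂_1 are all 1, so H_0 = Z.
  H_1: rank ker ∂_1 − rank ∂_2 = (12 − 5) − 7 = 0, and the invariant factors of ∂_2 are all 1, so H_1 = 0.
  H_2: rank ker ∂_2 − rank ∂_3 = (8 − 7) − 0 = 1, and there is no ∂_3, so H_2 = Z.

As a check, the Euler characteristic is 6 − 12 + 8 = 2, which agrees with 1 − 0 + 1 = 2.
(K is a triangulation of the 2-sphere S^2.)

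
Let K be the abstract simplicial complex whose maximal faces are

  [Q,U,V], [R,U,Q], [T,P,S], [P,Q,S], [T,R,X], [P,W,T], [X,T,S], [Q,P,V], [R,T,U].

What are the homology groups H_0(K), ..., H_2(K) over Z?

H_0 = Z,  H_1 = Z,  H_2 = 0.

Fix the vertex order P < Q < R < S < T < U < V < W < X and write every simplex with vertices in increasing order. Then dim K = 2 and the simplices of K are:

  0-simplices (9): P, Q, R, S, T, U, V, W, X
  1-simplices (18): PQ, PS, PT, PV, PW, QR, QS, QU, QV, RT, RU, RX, ST, SX, TU, TW, TX, UV
  2-simplices (9): PQS, PQV, PST, PTW, QRU, QUV, RTU, RTX, STX

Hence C_0 ≅ Z^9, C_1 ≅ Z^18, C_2 ≅ Z^9.

Boundary ∂_1: C_1 → C_0 is given by ∂[p,q] = [q] − [p]. For instance
  ∂PS = S − P.
As a 9×18 matrix over Z this has rank 8, with invariant factors (1,1,1,1,1,1,1,1).

∂_2: C_2 → C_1 sends each 2-simplex [p,q,r] to [q,r] − [p,r] + [p,q]. For instance
  ∂RTU = TU − RU + RT,
  ∂QUV = UV − QV + QU.
The resulting 18×9 matrix has rank 9, and its Smith normal form has invariant factors (1,1,1,1,1,1,1,1,1).

Now H_k = ker ∂_k / im ∂_{k+1}, so:

  H_0: rank C_0 − rank ∂_1 = 9 − 8 = 1, and the invariant factors of ∂_1 are all 1, so H_0 ≅ Z.
  H_1: rank ker ∂_1 − rank ∂_2 = (18 − 8) − 9 = 1, and the invariant factors of ∂_2 are all 1, so H_1 ≅ Z.
  H_2: rank ker ∂_2 − rank ∂_3 = (9 − 9) − 0 = 0, and there is no ∂_3, so H_2 ≅ 0.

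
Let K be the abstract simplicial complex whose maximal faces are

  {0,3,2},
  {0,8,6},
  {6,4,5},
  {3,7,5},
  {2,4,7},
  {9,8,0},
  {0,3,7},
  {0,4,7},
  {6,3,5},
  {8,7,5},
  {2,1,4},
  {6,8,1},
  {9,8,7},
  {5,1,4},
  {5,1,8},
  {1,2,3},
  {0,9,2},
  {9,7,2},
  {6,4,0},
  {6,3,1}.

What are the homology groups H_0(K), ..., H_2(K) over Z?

H_0 = Z,  H_1 = Z ⊕ Z/2Z,  H_2 = 0.

Order the vertices as 0 < 1 < 2 < 3 < 4 < 5 < 6 < 7 < 8 < 9. Listing each simplex with vertices in this order, K has dimension 2 with simplices:

  0-simplices (10): [0], [1], [2], [3], [4], [5], [6], [7], [8], [9]
  1-simplices (30): (30 of them)
  2-simplices (20): (20 of them)

so the chain groups are C_0 ≅ Z^10, C_1 ≅ Z^30, C_2 ≅ Z^20.

∂_1: C_1 → C_0 sends each edge [p,q] (with p < q) to q − p.
This gives a 10×30 integer matrix of rank 9; reducing to Smith normal form yields diagonal entries (1,1,1,1,1,1,1,1,1).

∂_2: C_2 → C_1 maps a triangle to the signed sum of its edges. For instance
  ∂[1,2,3] = [2,3] − [1,3] + [1,2],
  ∂[0,8,9] = [8,9] − [0,9] + [0,8].
The 30×20 boundary matrix has rank 20 and Smith normal form diag(1,1,1,1,1,1,1,1,1,1,1,1,1,1,1,1,1,1,1,2).

From H_k ≅ ker(∂_k) / im(∂_{k+1}) we obtain:

  H_0: rank C_0 − rank ∂_1 = 10 − 9 = 1, and the invariant factors of ∂_1 are all 1, so H_0 ≅ Z.
  H_1: rank ker ∂_1 − rank ∂_2 = (30 − 9) − 20 = 1, and ∂_2 has invariant factor 2 > 1, so H_1 ≅ Z ⊕ Z/2Z.
  H_2: rank ker ∂_2 − rank ∂_3 = (20 − 20) − 0 = 0, and there is no ∂_3, so H_2 ≅ 0.

As a check, the Euler characteristic is 10 − 30 + 20 = 0, which agrees with 1 − 1 + 0 = 0.
(K is a triangulation of the Klein bottle.)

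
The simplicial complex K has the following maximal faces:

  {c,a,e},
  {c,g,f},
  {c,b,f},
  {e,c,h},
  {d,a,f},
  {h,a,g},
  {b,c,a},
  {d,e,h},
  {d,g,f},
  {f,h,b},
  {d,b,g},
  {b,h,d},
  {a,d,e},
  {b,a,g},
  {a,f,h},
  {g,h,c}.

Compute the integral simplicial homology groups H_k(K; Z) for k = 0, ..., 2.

K has 8 vertices, 24 edges, 16 triangles.
rank ∂_0 = 0, rank ∂_1 = 7 ⇒ b_0 = 8 − 0 − 7 = 1; all invariant factors of ∂_1 are 1 so no torsion. So H_0 = Z.
rank ∂_1 = 7, rank ∂_2 = 15 ⇒ b_1 = 24 − 7 − 15 = 2; all invariant factors of ∂_2 are 1 so no torsion. So H_1 = Z^2.
rank ∂_2 = 15, rank ∂_3 = 0 ⇒ b_2 = 16 − 15 − 0 = 1. So H_2 = Z.

H_0 ≅ Z,  H_1 ≅ Z^2,  H_2 ≅ Z.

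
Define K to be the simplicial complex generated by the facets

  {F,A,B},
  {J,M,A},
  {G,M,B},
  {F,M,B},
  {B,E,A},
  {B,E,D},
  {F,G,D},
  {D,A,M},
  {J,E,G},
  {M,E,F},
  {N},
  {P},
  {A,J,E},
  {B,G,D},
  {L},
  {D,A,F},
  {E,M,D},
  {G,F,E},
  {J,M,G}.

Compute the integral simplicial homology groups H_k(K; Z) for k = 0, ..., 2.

H_0 = Z^4,  H_1 = Z^2,  H_2 = Z.

Take the total order A < B < D < E < F < G < J < L < M < N < P on the vertex set. Then K (dimension 2) consists of the simplices:

  0-simplices (11): A, B, D, E, F, G, J, L, M, N, P
  1-simplices (24): AB, AD, AE, AF, AJ, AM, BD, BE, BF, BG, BM, DE, DF, DG, DM, EF, EG, EJ, EM, FG, FM, GJ, GM, JM
  2-simplices (16): ABE, ABF, ADF, ADM, AEJ, AJM, BDE, BDG, BFM, BGM, DEM, DFG, EFG, EFM, EGJ, GJM

Hence C_0 ≅ Z^11, C_1 ≅ Z^24, C_2 ≅ Z^16.

Boundary ∂_1: C_1 → C_0 sends each edge [p,q] (with p < q) to q − p. For instance
  ∂EJ = J − E.
As a 11×24 matrix over Z this has rank 7, with invariant factors (1,1,1,1,1,1,1).

Boundary ∂_2: C_2 → C_1 sends each 2-simplex [p,q,r] to [q,r] − [p,r] + [p,q]. For instance
  ∂ABF = BF − AF + AB,
  ∂BFM = FM − BM + BF.
The resulting 24×16 matrix has rank 15, and its Smith normal form has invariant factors (1,1,1,1,1,1,1,1,1,1,1,1,1,1,1).

From H_k ≅ ker(∂_k) / im(∂_{k+1}) we obtain:

  H_0: rank C_0 − rank ∂_1 = 11 − 7 = 4, and the invariant factors of ∂_1 are all 1, so H_0 = Z^4.
  H_1: rank ker ∂_1 − rank ∂_2 = (24 − 7) − 15 = 2, and the invariant factors of ∂_2 are all 1, so H_1 = Z^2.
  H_2: rank ker ∂_2 − rank ∂_3 = (16 − 15) − 0 = 1, and there is no ∂_3, so H_2 = Z.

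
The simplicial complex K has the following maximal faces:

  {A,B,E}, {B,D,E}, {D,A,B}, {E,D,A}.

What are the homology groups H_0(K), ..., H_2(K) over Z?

Order the vertices as A < B < D < E. Listing each simplex with vertices in this order, K has dimension 2 with simplices:

  0-simplices (4): A, B, D, E
  1-simplices (6): AB, AD, AE, BD, BE, DE
  2-simplices (4): ABD, ABE, ADE, BDE

so the chain groups are C_0 ≅ Z^4, C_1 ≅ Z^6, C_2 ≅ Z^4.

∂_1: C_1 → C_0 sends each edge [p,q] (with p < q) to q − p.
The resulting 4×6 matrix has rank 3, and its Smith normal form has invariant factors (1,1,1).

Boundary ∂_2: C_2 → C_1 sends each 2-simplex [p,q,r] to [q,r] − [p,r] + [p,q]. For instance
  ∂BDE = DE − BE + BD,
  ∂ABD = BD − AD + AB.
The resulting 6×4 matrix has rank 3, and its Smith normal form has invariant factors (1,1,1).

From H_k ≅ ker(∂_k) / im(∂_{k+1}) we obtain:

  H_0: rank C_0 − rank ∂_1 = 4 − 3 = 1, and the invariant factors of ∂_1 are all 1, so H_0 ≅ Z.
  H_1: rank ker ∂_1 − rank ∂_2 = (6 − 3) − 3 = 0, and the invariant factors of ∂_2 are all 1, so H_1 ≅ 0.
  H_2: rank ker ∂_2 − rank ∂_3 = (4 − 3) − 0 = 1, and there is no ∂_3, so H_2 ≅ Z.

As a check, the Euler characteristic is 4 − 6 + 4 = 2, which agrees with 1 − 0 + 1 = 2.

H_0 ≅ Z,  H_1 = 0,  H_2 ≅ Z.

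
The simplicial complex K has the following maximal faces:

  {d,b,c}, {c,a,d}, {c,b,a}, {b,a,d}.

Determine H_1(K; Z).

Take the total order a < b < c < d on the vertex set. Then K (dimension 2) consists of the simplices:

  0-simplices (4): a, b, c, d
  1-simplices (6): ab, ac, ad, bc, bd, cd
  2-simplices (4): abc, abd, acd, bcd

so the chain groups are C_0 ≅ Z^4, C_1 ≅ Z^6, C_2 ≅ Z^4.

Boundary ∂_1: C_1 → C_0 sends each edge [p,q] (with p < q) to q − p. For instance
  ∂ac = c − a.
This gives a 4×6 integer matrix of rank 3; reducing to Smith normal form yields diagonal entries (1,1,1).

Boundary ∂_2: C_2 → C_1 acts by ∂[p,q,r] = [q,r] − [p,r] + [p,q]. For instance
  ∂acd = cd − ad + ac,
  ∂abc = bc − ac + ab.
The resulting 6×4 matrix has rank 3, and its Smith normal form has invariant factors (1,1,1).

Now H_k = ker ∂_k / im ∂_{k+1}, so:

  H_1: rank ker ∂_1 − rank ∂_2 = (6 − 3) − 3 = 0, and the invariant factors of ∂_2 are all 1, so H_1 ≅ 0.

H_1 ≅ 0.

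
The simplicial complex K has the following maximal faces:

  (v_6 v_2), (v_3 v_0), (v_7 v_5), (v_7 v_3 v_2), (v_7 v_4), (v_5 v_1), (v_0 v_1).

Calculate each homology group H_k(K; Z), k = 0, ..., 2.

H_0 ≅ Z,  H_1 ≅ Z,  H_2 = 0.

Fix the vertex order v_0 < v_1 < v_2 < v_3 < v_4 < v_5 < v_6 < v_7 and write every simplex with vertices in increasing order. Then dim K = 2 and the simplices of K are:

  0-simplices (8): [v_0], [v_1], [v_2], [v_3], [v_4], [v_5], [v_6], [v_7]
  1-simplices (9): [v_0,v_1], [v_0,v_3], [v_1,v_5], [v_2,v_3], [v_2,v_6], [v_2,v_7], [v_3,v_7], [v_4,v_7], [v_5,v_7]
  2-simplices (1): [v_2,v_3,v_7]

so the chain groups are C_0 ≅ Z^8, C_1 ≅ Z^9, C_2 ≅ Z^1.

Boundary ∂_1: C_1 → C_0 maps an edge to its endpoints' difference, ∂[p,q] = q − p. For instance
  ∂[v_3,v_7] = [v_7] − [v_3].
This gives a 8×9 integer matrix of rank 7; reducing to Smith normal form yields diagonal entries (1,1,1,1,1,1,1).

The boundary map ∂_2: C_2 → C_1 acts by ∂[p,q,r] = [q,r] − [p,r] + [p,q]. For instance
  ∂[v_2,v_3,v_7] = [v_3,v_7] − [v_2,v_7] + [v_2,v_3].
The resulting 9×1 matrix has rank 1, and its Smith normal form has invariant factors (1).

Now H_k = ker ∂_k / im ∂_{k+1}, so:

  H_0: rank C_0 − rank ∂_1 = 8 − 7 = 1, and the invariant factors of ∂_1 are all 1, so H_0 = Z.
  H_1: rank ker ∂_1 − rank ∂_2 = (9 − 7) − 1 = 1, and the invariant factors of ∂_2 are all 1, so H_1 = Z.
  H_2: rank ker ∂_2 − rank ∂_3 = (1 − 1) − 0 = 0, and there is no ∂_3, so H_2 = 0.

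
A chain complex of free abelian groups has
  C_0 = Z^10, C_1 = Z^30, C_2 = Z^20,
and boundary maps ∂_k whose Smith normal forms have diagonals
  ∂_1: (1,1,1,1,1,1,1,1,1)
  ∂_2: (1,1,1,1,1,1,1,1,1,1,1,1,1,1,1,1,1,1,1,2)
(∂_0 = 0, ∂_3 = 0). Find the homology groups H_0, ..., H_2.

H_0: b_0 = 10 − 0 − 9 = 1; torsion from ∂_1 factors > 1: none. So H_0 ≅ Z.
H_1: b_1 = 30 − 9 − 20 = 1; torsion from ∂_2 factors > 1: [2]. So H_1 ≅ Z ⊕ Z_2.
H_2: b_2 = 20 − 20 − 0 = 0; torsion from ∂_3 factors > 1: none. So H_2 ≅ 0.

H_0 ≅ Z,  H_1 ≅ Z ⊕ Z_2,  H_2 = 0.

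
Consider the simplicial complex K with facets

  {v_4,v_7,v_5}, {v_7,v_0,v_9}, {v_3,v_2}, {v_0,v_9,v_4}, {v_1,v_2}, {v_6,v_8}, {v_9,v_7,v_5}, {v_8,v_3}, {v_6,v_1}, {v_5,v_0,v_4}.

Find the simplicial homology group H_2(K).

We work with the vertex ordering v_0 < v_1 < v_2 < v_3 < v_4 < v_5 < v_6 < v_7 < v_8 < v_9. The simplices of K, each written with vertices in increasing order, are:

  0-simplices (10): [v_0], [v_1], [v_2], [v_3], [v_4], [v_5], [v_6], [v_7], [v_8], [v_9]
  1-simplices (15): (15 of them)
  2-simplices (5): [v_0,v_4,v_5], [v_0,v_4,v_9], [v_0,v_7,v_9], [v_4,v_5,v_7], [v_5,v_7,v_9]

so the chain groups are C_0 ≅ Z^10, C_1 ≅ Z^15, C_2 ≅ Z^5.

∂_1: C_1 → C_0 maps an edge to its endpoints' difference, ∂[p,q] = q − p. For instance
  ∂[v_4,v_5] = [v_5] − [v_4].
The 10×15 boundary matrix has rank 8 and Smith normal form diag(1,1,1,1,1,1,1,1).

The boundary map ∂_2: C_2 → C_1 sends each 2-simplex [p,q,r] to [q,r] − [p,r] + [p,q]. For instance
  ∂[v_0,v_4,v_9] = [v_4,v_9] − [v_0,v_9] + [v_0,v_4],
  ∂[v_0,v_4,v_5] = [v_4,v_5] − [v_0,v_5] + [v_0,v_4].
As a 15×5 matrix over Z this has rank 5, with invariant factors (1,1,1,1,1).

From H_k ≅ ker(∂_k) / im(∂_{k+1}) we obtain:

  H_2: rank ker ∂_2 − rank ∂_3 = (5 − 5) − 0 = 0, and there is no ∂_3, so H_2 ≅ 0.

H_2 ≅ 0.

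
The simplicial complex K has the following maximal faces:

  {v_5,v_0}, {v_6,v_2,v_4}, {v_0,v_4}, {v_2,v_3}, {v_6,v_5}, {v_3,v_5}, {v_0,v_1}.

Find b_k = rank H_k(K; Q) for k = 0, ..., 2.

b_0 = 1, b_1 = 2, b_2 = 0.

We work with the vertex ordering v_0 < v_1 < v_2 < v_3 < v_4 < v_5 < v_6. The simplices of K, each written with vertices in increasing order, are:

  0-simplices (7): [v_0], [v_1], [v_2], [v_3], [v_4], [v_5], [v_6]
  1-simplices (9): [v_0,v_1], [v_0,v_4], [v_0,v_5], [v_2,v_3], [v_2,v_4], [v_2,v_6], [v_3,v_5], [v_4,v_6], [v_5,v_6]
  2-simplices (1): [v_2,v_4,v_6]

giving chain groups C_0 ≅ Z^7, C_1 ≅ Z^9, C_2 ≅ Z^1.

∂_1: C_1 → C_0 maps an edge to its endpoints' difference, ∂[p,q] = q − p.
This gives a 7×9 integer matrix of rank 6; reducing to Smith normal form yields diagonal entries (1,1,1,1,1,1).

Boundary ∂_2: C_2 → C_1 acts by ∂[p,q,r] = [q,r] − [p,r] + [p,q]. For instance
  ∂[v_2,v_4,v_6] = [v_4,v_6] − [v_2,v_6] + [v_2,v_4].
The 9×1 boundary matrix has rank 1 and Smith normal form diag(1).

From H_k ≅ ker(∂_k) / im(∂_{k+1}) we obtain:

  H_0: rank C_0 − rank ∂_1 = 7 − 6 = 1, and the invariant factors of ∂_1 are all 1, so H_0 = Z.
  H_1: rank ker ∂_1 − rank ∂_2 = (9 − 6) − 1 = 2, and the invariant factors of ∂_2 are all 1, so H_1 = Z^2.
  H_2: rank ker ∂_2 − rank ∂_3 = (1 − 1) − 0 = 0, and there is no ∂_3, so H_2 = 0.

Hence the Betti numbers are b_0 = 1, b_1 = 2, b_2 = 0.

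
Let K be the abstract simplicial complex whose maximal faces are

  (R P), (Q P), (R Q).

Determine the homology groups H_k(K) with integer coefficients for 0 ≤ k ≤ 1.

H_0 = Z,  H_1 = Z.

K has 3 vertices, 3 edges.
rank ∂_0 = 0, rank ∂_1 = 2 ⇒ b_0 = 3 − 0 − 2 = 1; all invariant factors of ∂_1 are 1 so no torsion. So H_0 = Z.
rank ∂_1 = 2, rank ∂_2 = 0 ⇒ b_1 = 3 − 2 − 0 = 1. So H_1 = Z.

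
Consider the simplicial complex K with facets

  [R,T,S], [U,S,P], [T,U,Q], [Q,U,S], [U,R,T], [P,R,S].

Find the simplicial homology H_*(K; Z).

H_0 = Z,  H_1 = Z,  H_2 = 0.

Fix the vertex order P < Q < R < S < T < U and write every simplex with vertices in increasing order. Then dim K = 2 and the simplices of K are:

  0-simplices (6): P, Q, R, S, T, U
  1-simplices (12): PR, PS, PU, QS, QT, QU, RS, RT, RU, ST, SU, TU
  2-simplices (6): PRS, PSU, QSU, QTU, RST, RTU

Hence C_0 ≅ Z^6, C_1 ≅ Z^12, C_2 ≅ Z^6.

∂_1: C_1 → C_0 sends each edge [p,q] (with p < q) to q − p. For instance
  ∂PS = S − P.
This gives a 6×12 integer matrix of rank 5; reducing to Smith normal form yields diagonal entries (1,1,1,1,1).

∂_2: C_2 → C_1 maps a triangle to the signed sum of its edges. For instance
  ∂QSU = SU − QU + QS,
  ∂PRS = RS − PS + PR.
The resulting 12×6 matrix has rank 6, and its Smith normal form has invariant factors (1,1,1,1,1,1).

Computing H_k = (kernel of ∂_k) / (image of ∂_{k+1}):

  H_0: rank C_0 − rank ∂_1 = 6 − 5 = 1, and the invariant factors of ∂_1 are all 1, so H_0 = Z.
  H_1: rank ker ∂_1 − rank ∂_2 = (12 − 5) − 6 = 1, and the invariant factors of ∂_2 are all 1, so H_1 = Z.
  H_2: rank ker ∂_2 − rank ∂_3 = (6 − 6) − 0 = 0, and there is no ∂_3, so H_2 = 0.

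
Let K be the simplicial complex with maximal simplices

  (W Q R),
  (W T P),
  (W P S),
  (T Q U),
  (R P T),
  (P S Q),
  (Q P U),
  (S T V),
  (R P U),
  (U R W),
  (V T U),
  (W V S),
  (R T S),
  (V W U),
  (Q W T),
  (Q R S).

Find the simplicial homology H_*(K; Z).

We work with the vertex ordering P < Q < R < S < T < U < V < W. The simplices of K, each written with vertices in increasing order, are:

  0-simplices (8): P, Q, R, S, T, U, V, W
  1-simplices (24): PQ, PR, PS, PT, PU, PW, QR, QS, QT, QU, QW, RS, RT, RU, RW, ST, SV, SW, TU, TV, TW, UV, UW, VW
  2-simplices (16): PQS, PQU, PRT, PRU, PSW, PTW, QRS, QRW, QTU, QTW, RST, RUW, STV, SVW, TUV, UVW

giving chain groups C_0 ≅ Z^8, C_1 ≅ Z^24, C_2 ≅ Z^16.

Boundary ∂_1: C_1 → C_0 is given by ∂[p,q] = [q] − [p]. For instance
  ∂PS = S − P.
This gives a 8×24 integer matrix of rank 7; reducing to Smith normal form yields diagonal entries (1,1,1,1,1,1,1).

∂_2: C_2 → C_1 maps a triangle to the signed sum of its edges. For instance
  ∂RUW = UW − RW + RU,
  ∂PSW = SW − PW + PS.
The resulting 24×16 matrix has rank 15, and its Smith normal form has invariant factors (1,1,1,1,1,1,1,1,1,1,1,1,1,1,1).

Computing H_k = (kernel of ∂_k) / (image of ∂_{k+1}):

  H_0: rank C_0 − rank ∂_1 = 8 − 7 = 1, and the invariant factors of ∂_1 are all 1, so H_0 = Z.
  H_1: rank ker ∂_1 − rank ∂_2 = (24 − 7) − 15 = 2, and the invariant factors of ∂_2 are all 1, so H_1 = Z^2.
  H_2: rank ker ∂_2 − rank ∂_3 = (16 − 15) − 0 = 1, and there is no ∂_3, so H_2 = Z.

H_0 ≅ Z,  H_1 ≅ Z^2,  H_2 ≅ Z.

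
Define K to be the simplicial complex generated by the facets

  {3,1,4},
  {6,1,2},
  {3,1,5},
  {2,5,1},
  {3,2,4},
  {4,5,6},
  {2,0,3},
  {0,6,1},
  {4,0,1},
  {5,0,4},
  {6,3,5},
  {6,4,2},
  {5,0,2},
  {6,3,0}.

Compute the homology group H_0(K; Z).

Fix the vertex order 0 < 1 < 2 < 3 < 4 < 5 < 6 and write every simplex with vertices in increasing order. Then dim K = 2 and the simplices of K are:

  0-simplices (7): [0], [1], [2], [3], [4], [5], [6]
  1-simplices (21): [0,1], [0,2], [0,3], [0,4], [0,5], [0,6], [1,2], [1,3], [1,4], [1,5], [1,6], [2,3], [2,4], [2,5], [2,6], [3,4], [3,5], [3,6], [4,5], [4,6], [5,6]
  2-simplices (14): [0,1,4], [0,1,6], [0,2,3], [0,2,5], [0,3,6], [0,4,5], [1,2,5], [1,2,6], [1,3,4], [1,3,5], [2,3,4], [2,4,6], [3,5,6], [4,5,6]

so the chain groups are C_0 ≅ Z^7, C_1 ≅ Z^21, C_2 ≅ Z^14.

The boundary map ∂_1: C_1 → C_0 maps an edge to its endpoints' difference, ∂[p,q] = q − p.
This gives a 7×21 integer matrix of rank 6; reducing to Smith normal form yields diagonal entries (1,1,1,1,1,1).

The boundary map ∂_2: C_2 → C_1 maps a triangle to the signed sum of its edges. For instance
  ∂[0,1,6] = [1,6] − [0,6] + [0,1],
  ∂[1,2,5] = [2,5] − [1,5] + [1,2].
The 21×14 boundary matrix has rank 13 and Smith normal form diag(1,1,1,1,1,1,1,1,1,1,1,1,1).

Computing H_k = (kernel of ∂_k) / (image of ∂_{k+1}):

  H_0: rank C_0 − rank ∂_1 = 7 − 6 = 1, and the invariant factors of ∂_1 are all 1, so H_0 = Z.

(K is a triangulation of the torus T^2.)

H_0 ≅ Z.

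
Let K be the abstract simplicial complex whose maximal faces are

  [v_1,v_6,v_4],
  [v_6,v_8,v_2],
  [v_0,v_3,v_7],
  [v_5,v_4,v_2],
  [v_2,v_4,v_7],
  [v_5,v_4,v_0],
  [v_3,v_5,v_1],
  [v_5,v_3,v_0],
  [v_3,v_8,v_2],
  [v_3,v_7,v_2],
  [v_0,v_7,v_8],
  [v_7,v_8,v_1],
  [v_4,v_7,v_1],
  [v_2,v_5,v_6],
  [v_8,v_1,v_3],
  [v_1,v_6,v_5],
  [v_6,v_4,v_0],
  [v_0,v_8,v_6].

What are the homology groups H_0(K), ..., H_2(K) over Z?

H_0 ≅ Z,  H_1 ≅ Z ⊕ Z/2,  H_2 = 0.

We work with the vertex ordering v_0 < v_1 < v_2 < v_3 < v_4 < v_5 < v_6 < v_7 < v_8. The simplices of K, each written with vertices in increasing order, are:

  0-simplices (9): [v_0], [v_1], [v_2], [v_3], [v_4], [v_5], [v_6], [v_7], [v_8]
  1-simplices (27): (27 of them)
  2-simplices (18): (18 of them)

Hence C_0 ≅ Z^9, C_1 ≅ Z^27, C_2 ≅ Z^18.

The boundary map ∂_1: C_1 → C_0 maps an edge to its endpoints' difference, ∂[p,q] = q − p. For instance
  ∂[v_2,v_6] = [v_6] − [v_2].
As a 9×27 matrix over Z this has rank 8, with invariant factors (1,1,1,1,1,1,1,1).

The boundary map ∂_2: C_2 → C_1 sends each 2-simplex [p,q,r] to [q,r] − [p,r] + [p,q]. For instance
  ∂[v_0,v_3,v_7] = [v_3,v_7] − [v_0,v_7] + [v_0,v_3],
  ∂[v_1,v_7,v_8] = [v_7,v_8] − [v_1,v_8] + [v_1,v_7].
The resulting 27×18 matrix has rank 18, and its Smith normal form has invariant factors (1,1,1,1,1,1,1,1,1,1,1,1,1,1,1,1,1,2).

Computing H_k = (kernel of ∂_k) / (image of ∂_{k+1}):

  H_0: rank C_0 − rank ∂_1 = 9 − 8 = 1, and the invariant factors of ∂_1 are all 1, so H_0 = Z.
  H_1: rank ker ∂_1 − rank ∂_2 = (27 − 8) − 18 = 1, and ∂_2 has invariant factor 2 > 1, so H_1 = Z ⊕ Z/2.
  H_2: rank ker ∂_2 − rank ∂_3 = (18 − 18) − 0 = 0, and there is no ∂_3, so H_2 = 0.

As a check, the Euler characteristic is 9 − 27 + 18 = 0, which agrees with 1 − 1 + 0 = 0.
(K is a triangulation of the Klein bottle.)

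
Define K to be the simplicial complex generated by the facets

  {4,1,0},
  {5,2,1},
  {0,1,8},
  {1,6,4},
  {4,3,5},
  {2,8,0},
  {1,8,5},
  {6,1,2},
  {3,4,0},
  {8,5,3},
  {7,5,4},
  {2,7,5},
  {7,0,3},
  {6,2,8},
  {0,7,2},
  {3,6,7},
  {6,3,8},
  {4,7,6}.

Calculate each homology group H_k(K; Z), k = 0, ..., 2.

H_0 = Z,  H_1 = Z × Z/2,  H_2 = 0.

Take the total order 0 < 1 < 2 < 3 < 4 < 5 < 6 < 7 < 8 on the vertex set. Then K (dimension 2) consists of the simplices:

  0-simplices (9): [0], [1], [2], [3], [4], [5], [6], [7], [8]
  1-simplices (27): (27 of them)
  2-simplices (18): [0,1,4], [0,1,8], [0,2,7], [0,2,8], [0,3,4], [0,3,7], [1,2,5], [1,2,6], [1,4,6], [1,5,8], [2,5,7], [2,6,8], [3,4,5], [3,5,8], [3,6,7], [3,6,8], [4,5,7], [4,6,7]

giving chain groups C_0 ≅ Z^9, C_1 ≅ Z^27, C_2 ≅ Z^18.

Boundary ∂_1: C_1 → C_0 sends each edge [p,q] (with p < q) to q − p. For instance
  ∂[6,7] = [7] − [6].
This gives a 9×27 integer matrix of rank 8; reducing to Smith normal form yields diagonal entries (1,1,1,1,1,1,1,1).

The boundary map ∂_2: C_2 → C_1 sends each 2-simplex [p,q,r] to [q,r] − [p,r] + [p,q]. For instance
  ∂[0,2,7] = [2,7] − [0,7] + [0,2],
  ∂[4,5,7] = [5,7] − [4,7] + [4,5].
The resulting 27×18 matrix has rank 18, and its Smith normal form has invariant factors (1,1,1,1,1,1,1,1,1,1,1,1,1,1,1,1,1,2).

Computing H_k = (kernel of ∂_k) / (image of ∂_{k+1}):

  H_0: rank C_0 − rank ∂_1 = 9 − 8 = 1, and the invariant factors of ∂_1 are all 1, so H_0 = Z.
  H_1: rank ker ∂_1 − rank ∂_2 = (27 − 8) − 18 = 1, and ∂_2 has invariant factor 2 > 1, so H_1 = Z × Z/2.
  H_2: rank ker ∂_2 − rank ∂_3 = (18 − 18) − 0 = 0, and there is no ∂_3, so H_2 = 0.

(K is a triangulation of the Klein bottle.)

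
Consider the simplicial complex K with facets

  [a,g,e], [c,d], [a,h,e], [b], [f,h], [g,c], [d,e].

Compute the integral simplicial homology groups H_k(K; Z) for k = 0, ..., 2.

H_0 ≅ Z^2,  H_1 ≅ Z,  H_2 = 0.

K has 8 vertices, 9 edges, 2 triangles.
rank ∂_0 = 0, rank ∂_1 = 6 ⇒ b_0 = 8 − 0 − 6 = 2; all invariant factors of ∂_1 are 1 so no torsion. So H_0 ≅ Z^2.
rank ∂_1 = 6, rank ∂_2 = 2 ⇒ b_1 = 9 − 6 − 2 = 1; all invariant factors of ∂_2 are 1 so no torsion. So H_1 ≅ Z.
rank ∂_2 = 2, rank ∂_3 = 0 ⇒ b_2 = 2 − 2 − 0 = 0. So H_2 ≅ 0.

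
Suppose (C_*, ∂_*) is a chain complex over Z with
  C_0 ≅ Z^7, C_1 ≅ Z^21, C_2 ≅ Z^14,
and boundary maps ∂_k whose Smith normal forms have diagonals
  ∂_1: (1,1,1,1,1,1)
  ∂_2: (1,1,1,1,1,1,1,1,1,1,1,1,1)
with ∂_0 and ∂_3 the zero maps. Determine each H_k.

H_0 ≅ Z,  H_1 ≅ Z^2,  H_2 ≅ Z.

H_0: b_0 = 7 − 0 − 6 = 1; torsion from ∂_1 factors > 1: none. So H_0 ≅ Z.
H_1: b_1 = 21 − 6 − 13 = 2; torsion from ∂_2 factors > 1: none. So H_1 ≅ Z^2.
H_2: b_2 = 14 − 13 − 0 = 1; torsion from ∂_3 factors > 1: none. So H_2 ≅ Z.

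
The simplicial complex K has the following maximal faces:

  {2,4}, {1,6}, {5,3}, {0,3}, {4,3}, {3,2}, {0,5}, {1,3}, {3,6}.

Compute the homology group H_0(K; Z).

H_0 ≅ Z.

We work with the vertex ordering 0 < 1 < 2 < 3 < 4 < 5 < 6. The simplices of K, each written with vertices in increasing order, are:

  0-simplices (7): [0], [1], [2], [3], [4], [5], [6]
  1-simplices (9): [0,3], [0,5], [1,3], [1,6], [2,3], [2,4], [3,4], [3,5], [3,6]

so the chain groups are C_0 ≅ Z^7, C_1 ≅ Z^9.

∂_1: C_1 → C_0 maps an edge to its endpoints' difference, ∂[p,q] = q − p. For instance
  ∂[0,5] = [5] − [0].
The resulting 7×9 matrix has rank 6, and its Smith normal form has invariant factors (1,1,1,1,1,1).

Reading off H_k = ker ∂_k / im ∂_{k+1}:

  H_0: rank C_0 − rank ∂_1 = 7 − 6 = 1, and the invariant factors of ∂_1 are all 1, so H_0 ≅ Z.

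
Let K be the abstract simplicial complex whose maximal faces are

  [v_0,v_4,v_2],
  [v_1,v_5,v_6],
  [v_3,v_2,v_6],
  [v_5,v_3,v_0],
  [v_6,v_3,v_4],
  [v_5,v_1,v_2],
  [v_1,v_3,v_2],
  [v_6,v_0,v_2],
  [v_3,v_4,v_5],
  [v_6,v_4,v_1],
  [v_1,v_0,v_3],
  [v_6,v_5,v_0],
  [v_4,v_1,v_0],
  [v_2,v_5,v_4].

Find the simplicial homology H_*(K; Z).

K has 7 vertices, 21 edges, 14 triangles.
rank ∂_0 = 0, rank ∂_1 = 6 ⇒ b_0 = 7 − 0 − 6 = 1; all invariant factors of ∂_1 are 1 so no torsion. So H_0 ≅ Z.
rank ∂_1 = 6, rank ∂_2 = 13 ⇒ b_1 = 21 − 6 − 13 = 2; all invariant factors of ∂_2 are 1 so no torsion. So H_1 ≅ Z^2.
rank ∂_2 = 13, rank ∂_3 = 0 ⇒ b_2 = 14 − 13 − 0 = 1. So H_2 ≅ Z.

H_0 ≅ Z,  H_1 ≅ Z^2,  H_2 ≅ Z.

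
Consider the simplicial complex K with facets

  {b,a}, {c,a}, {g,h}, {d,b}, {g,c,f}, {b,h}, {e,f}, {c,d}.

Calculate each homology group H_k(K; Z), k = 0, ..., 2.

Take the total order a < b < c < d < e < f < g < h on the vertex set. Then K (dimension 2) consists of the simplices:

  0-simplices (8): a, b, c, d, e, f, g, h
  1-simplices (10): ab, ac, bd, bh, cd, cf, cg, ef, fg, gh
  2-simplices (1): cfg

giving chain groups C_0 ≅ Z^8, C_1 ≅ Z^10, C_2 ≅ Z^1.

The boundary map ∂_1: C_1 → C_0 is given by ∂[p,q] = [q] − [p].
This gives a 8×10 integer matrix of rank 7; reducing to Smith normal form yields diagonal entries (1,1,1,1,1,1,1).

Boundary ∂_2: C_2 → C_1 maps a triangle to the signed sum of its edges. For instance
  ∂cfg = fg − cg + cf.
This gives a 10×1 integer matrix of rank 1; reducing to Smith normal form yields diagonal entries (1).

Computing H_k = (kernel of ∂_k) / (image of ∂_{k+1}):

  H_0: rank C_0 − rank ∂_1 = 8 − 7 = 1, and the invariant factors of ∂_1 are all 1, so H_0 = Z.
  H_1: rank ker ∂_1 − rank ∂_2 = (10 − 7) − 1 = 2, and the invariant factors of ∂_2 are all 1, so H_1 = Z^2.
  H_2: rank ker ∂_2 − rank ∂_3 = (1 − 1) − 0 = 0, and there is no ∂_3, so H_2 = 0.

H_0 = Z,  H_1 = Z^2,  H_2 = 0.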